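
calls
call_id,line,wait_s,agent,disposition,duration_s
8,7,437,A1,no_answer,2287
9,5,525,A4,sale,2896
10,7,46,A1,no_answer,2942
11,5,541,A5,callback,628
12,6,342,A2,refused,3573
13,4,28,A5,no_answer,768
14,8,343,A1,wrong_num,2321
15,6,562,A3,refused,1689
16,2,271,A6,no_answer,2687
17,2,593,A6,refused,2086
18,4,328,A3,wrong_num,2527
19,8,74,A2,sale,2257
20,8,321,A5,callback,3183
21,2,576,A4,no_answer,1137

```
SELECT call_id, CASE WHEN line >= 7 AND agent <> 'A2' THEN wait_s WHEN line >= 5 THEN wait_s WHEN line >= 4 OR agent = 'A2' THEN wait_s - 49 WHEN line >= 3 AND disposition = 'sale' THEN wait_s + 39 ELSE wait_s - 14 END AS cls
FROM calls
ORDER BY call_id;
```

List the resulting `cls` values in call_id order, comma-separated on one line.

437, 525, 46, 541, 342, -21, 343, 562, 257, 579, 279, 74, 321, 562

call_id=8: line >= 7 AND agent <> 'A2' → 437
call_id=9: line >= 5 → 525
call_id=10: line >= 7 AND agent <> 'A2' → 46
call_id=11: line >= 5 → 541
call_id=12: line >= 5 → 342
call_id=13: line >= 4 OR agent = 'A2' → -21
call_id=14: line >= 7 AND agent <> 'A2' → 343
call_id=15: line >= 5 → 562
call_id=16: ELSE → 257
call_id=17: ELSE → 579
call_id=18: line >= 4 OR agent = 'A2' → 279
call_id=19: line >= 5 → 74
call_id=20: line >= 7 AND agent <> 'A2' → 321
call_id=21: ELSE → 562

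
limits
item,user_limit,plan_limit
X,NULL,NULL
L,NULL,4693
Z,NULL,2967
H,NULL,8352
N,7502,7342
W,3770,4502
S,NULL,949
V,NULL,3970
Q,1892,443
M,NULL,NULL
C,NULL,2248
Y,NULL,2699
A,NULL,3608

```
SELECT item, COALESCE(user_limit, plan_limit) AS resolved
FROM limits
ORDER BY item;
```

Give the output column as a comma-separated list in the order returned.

3608, 2248, 8352, 4693, NULL, 7502, 1892, 949, 3970, 3770, NULL, 2699, 2967

item=A: user_limit=NULL, plan_limit=3608 → 3608
item=C: user_limit=NULL, plan_limit=2248 → 2248
item=H: user_limit=NULL, plan_limit=8352 → 8352
item=L: user_limit=NULL, plan_limit=4693 → 4693
item=M: user_limit=NULL, plan_limit=NULL (all NULL) → NULL
item=N: user_limit=7502 → 7502
item=Q: user_limit=1892 → 1892
item=S: user_limit=NULL, plan_limit=949 → 949
item=V: user_limit=NULL, plan_limit=3970 → 3970
item=W: user_limit=3770 → 3770
item=X: user_limit=NULL, plan_limit=NULL (all NULL) → NULL
item=Y: user_limit=NULL, plan_limit=2699 → 2699
item=Z: user_limit=NULL, plan_limit=2967 → 2967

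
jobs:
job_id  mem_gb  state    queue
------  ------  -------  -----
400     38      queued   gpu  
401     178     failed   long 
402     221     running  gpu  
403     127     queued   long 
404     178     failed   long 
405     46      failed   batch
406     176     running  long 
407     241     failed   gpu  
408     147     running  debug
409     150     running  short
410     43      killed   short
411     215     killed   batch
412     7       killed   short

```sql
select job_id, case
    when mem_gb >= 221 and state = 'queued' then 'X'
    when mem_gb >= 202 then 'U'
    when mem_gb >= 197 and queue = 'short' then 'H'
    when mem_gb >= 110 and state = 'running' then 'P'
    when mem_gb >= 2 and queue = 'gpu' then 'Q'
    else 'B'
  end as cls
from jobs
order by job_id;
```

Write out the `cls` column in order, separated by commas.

job_id=400: mem_gb >= 2 and queue = 'gpu' → Q
job_id=401: ELSE → B
job_id=402: mem_gb >= 202 → U
job_id=403: ELSE → B
job_id=404: ELSE → B
job_id=405: ELSE → B
job_id=406: mem_gb >= 110 and state = 'running' → P
job_id=407: mem_gb >= 202 → U
job_id=408: mem_gb >= 110 and state = 'running' → P
job_id=409: mem_gb >= 110 and state = 'running' → P
job_id=410: ELSE → B
job_id=411: mem_gb >= 202 → U
job_id=412: ELSE → B

Q, B, U, B, B, B, P, U, P, P, B, U, B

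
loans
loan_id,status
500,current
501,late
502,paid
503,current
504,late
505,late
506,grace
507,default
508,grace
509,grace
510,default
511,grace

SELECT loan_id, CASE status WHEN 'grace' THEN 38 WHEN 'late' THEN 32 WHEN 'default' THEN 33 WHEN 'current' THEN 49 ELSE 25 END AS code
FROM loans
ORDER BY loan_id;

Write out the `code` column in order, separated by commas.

loan_id=500: status='current' → 49
loan_id=501: status='late' → 32
loan_id=502: ELSE → 25
loan_id=503: status='current' → 49
loan_id=504: status='late' → 32
loan_id=505: status='late' → 32
loan_id=506: status='grace' → 38
loan_id=507: status='default' → 33
loan_id=508: status='grace' → 38
loan_id=509: status='grace' → 38
loan_id=510: status='default' → 33
loan_id=511: status='grace' → 38

49, 32, 25, 49, 32, 32, 38, 33, 38, 38, 33, 38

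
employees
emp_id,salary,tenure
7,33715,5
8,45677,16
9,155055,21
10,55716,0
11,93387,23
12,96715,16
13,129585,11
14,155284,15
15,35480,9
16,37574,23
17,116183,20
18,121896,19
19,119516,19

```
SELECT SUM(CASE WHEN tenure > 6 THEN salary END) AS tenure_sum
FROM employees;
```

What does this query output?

emp_id=7: ✗
emp_id=8: ✓ → 45677
emp_id=9: ✓ → 155055
emp_id=10: ✗
emp_id=11: ✓ → 93387
emp_id=12: ✓ → 96715
emp_id=13: ✓ → 129585
emp_id=14: ✓ → 155284
emp_id=15: ✓ → 35480
emp_id=16: ✓ → 37574
emp_id=17: ✓ → 116183
emp_id=18: ✓ → 121896
emp_id=19: ✓ → 119516
tenure_sum = 45677 + 155055 + 93387 + 96715 + 129585 + 155284 + 35480 + 37574 + 116183 + 121896 + 119516 = 1106352

1106352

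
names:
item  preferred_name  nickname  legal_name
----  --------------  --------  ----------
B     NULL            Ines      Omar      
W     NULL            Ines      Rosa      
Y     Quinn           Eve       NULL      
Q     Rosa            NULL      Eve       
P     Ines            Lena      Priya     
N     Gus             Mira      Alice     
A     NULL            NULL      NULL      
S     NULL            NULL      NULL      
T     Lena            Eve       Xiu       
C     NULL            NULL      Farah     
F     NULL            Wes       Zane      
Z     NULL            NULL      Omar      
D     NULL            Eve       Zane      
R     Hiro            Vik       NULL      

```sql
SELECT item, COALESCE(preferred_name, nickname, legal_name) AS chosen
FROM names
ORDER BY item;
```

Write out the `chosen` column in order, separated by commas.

NULL, Ines, Farah, Eve, Wes, Gus, Ines, Rosa, Hiro, NULL, Lena, Ines, Quinn, Omar

item=A: preferred_name=NULL, nickname=NULL, legal_name=NULL (all NULL) → NULL
item=B: preferred_name=NULL, nickname=Ines → Ines
item=C: preferred_name=NULL, nickname=NULL, legal_name=Farah → Farah
item=D: preferred_name=NULL, nickname=Eve → Eve
item=F: preferred_name=NULL, nickname=Wes → Wes
item=N: preferred_name=Gus → Gus
item=P: preferred_name=Ines → Ines
item=Q: preferred_name=Rosa → Rosa
item=R: preferred_name=Hiro → Hiro
item=S: preferred_name=NULL, nickname=NULL, legal_name=NULL (all NULL) → NULL
item=T: preferred_name=Lena → Lena
item=W: preferred_name=NULL, nickname=Ines → Ines
item=Y: preferred_name=Quinn → Quinn
item=Z: preferred_name=NULL, nickname=NULL, legal_name=Omar → Omar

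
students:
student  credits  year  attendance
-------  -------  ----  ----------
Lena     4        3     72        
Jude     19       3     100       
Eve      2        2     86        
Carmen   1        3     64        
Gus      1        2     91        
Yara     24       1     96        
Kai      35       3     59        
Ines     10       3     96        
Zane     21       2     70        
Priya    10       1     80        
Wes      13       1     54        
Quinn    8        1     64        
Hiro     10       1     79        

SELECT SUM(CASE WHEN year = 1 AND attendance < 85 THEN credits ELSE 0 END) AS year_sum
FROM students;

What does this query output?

student=Lena: ✗
student=Jude: ✗
student=Eve: ✗
student=Carmen: ✗
student=Gus: ✗
student=Yara: ✗
student=Kai: ✗
student=Ines: ✗
student=Zane: ✗
student=Priya: ✓ → 10
student=Wes: ✓ → 13
student=Quinn: ✓ → 8
student=Hiro: ✓ → 10
year_sum = 10 + 13 + 8 + 10 = 41

41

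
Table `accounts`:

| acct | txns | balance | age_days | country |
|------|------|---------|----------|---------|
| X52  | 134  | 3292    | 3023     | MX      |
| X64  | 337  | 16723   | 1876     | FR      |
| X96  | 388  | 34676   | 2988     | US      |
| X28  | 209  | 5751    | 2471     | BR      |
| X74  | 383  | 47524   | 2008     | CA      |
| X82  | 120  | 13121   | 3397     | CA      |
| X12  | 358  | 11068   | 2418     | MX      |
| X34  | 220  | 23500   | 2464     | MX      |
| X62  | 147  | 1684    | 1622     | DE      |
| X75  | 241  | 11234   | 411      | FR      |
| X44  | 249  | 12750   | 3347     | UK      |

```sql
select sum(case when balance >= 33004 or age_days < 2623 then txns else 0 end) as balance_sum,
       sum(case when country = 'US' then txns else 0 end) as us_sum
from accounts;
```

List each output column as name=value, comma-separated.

balance_sum=2283, us_sum=388

[balance_sum: balance >= 33004 or age_days < 2623]
acct=X52: ✗
acct=X64: ✓ → 337
acct=X96: ✓ → 388
acct=X28: ✓ → 209
acct=X74: ✓ → 383
acct=X82: ✗
acct=X12: ✓ → 358
acct=X34: ✓ → 220
acct=X62: ✓ → 147
acct=X75: ✓ → 241
acct=X44: ✗
balance_sum = 337 + 388 + 209 + 383 + 358 + 220 + 147 + 241 = 2283
—
[us_sum: country = 'US']
acct=X52: ✗
acct=X64: ✗
acct=X96: ✓ → 388
acct=X28: ✗
acct=X74: ✗
acct=X82: ✗
acct=X12: ✗
acct=X34: ✗
acct=X62: ✗
acct=X75: ✗
acct=X44: ✗
us_sum = 388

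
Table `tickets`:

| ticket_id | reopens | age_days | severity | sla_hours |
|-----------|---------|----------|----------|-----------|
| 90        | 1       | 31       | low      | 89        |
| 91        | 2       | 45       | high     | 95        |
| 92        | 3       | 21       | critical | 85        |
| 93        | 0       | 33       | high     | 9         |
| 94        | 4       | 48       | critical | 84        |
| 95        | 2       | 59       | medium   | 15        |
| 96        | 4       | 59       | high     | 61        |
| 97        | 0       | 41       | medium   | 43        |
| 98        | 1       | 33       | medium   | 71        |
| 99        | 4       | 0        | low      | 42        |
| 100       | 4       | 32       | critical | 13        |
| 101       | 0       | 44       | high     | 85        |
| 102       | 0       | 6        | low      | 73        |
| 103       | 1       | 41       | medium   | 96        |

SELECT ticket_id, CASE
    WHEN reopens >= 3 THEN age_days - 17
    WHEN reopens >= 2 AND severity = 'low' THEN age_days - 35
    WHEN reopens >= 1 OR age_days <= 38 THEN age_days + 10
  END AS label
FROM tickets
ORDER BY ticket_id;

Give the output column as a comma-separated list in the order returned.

41, 55, 4, 43, 31, 69, 42, NULL, 43, -17, 15, NULL, 16, 51

ticket_id=90: reopens >= 1 OR age_days <= 38 → 41
ticket_id=91: reopens >= 1 OR age_days <= 38 → 55
ticket_id=92: reopens >= 3 → 4
ticket_id=93: reopens >= 1 OR age_days <= 38 → 43
ticket_id=94: reopens >= 3 → 31
ticket_id=95: reopens >= 1 OR age_days <= 38 → 69
ticket_id=96: reopens >= 3 → 42
ticket_id=97: (no match → NULL) → NULL
ticket_id=98: reopens >= 1 OR age_days <= 38 → 43
ticket_id=99: reopens >= 3 → -17
ticket_id=100: reopens >= 3 → 15
ticket_id=101: (no match → NULL) → NULL
ticket_id=102: reopens >= 1 OR age_days <= 38 → 16
ticket_id=103: reopens >= 1 OR age_days <= 38 → 51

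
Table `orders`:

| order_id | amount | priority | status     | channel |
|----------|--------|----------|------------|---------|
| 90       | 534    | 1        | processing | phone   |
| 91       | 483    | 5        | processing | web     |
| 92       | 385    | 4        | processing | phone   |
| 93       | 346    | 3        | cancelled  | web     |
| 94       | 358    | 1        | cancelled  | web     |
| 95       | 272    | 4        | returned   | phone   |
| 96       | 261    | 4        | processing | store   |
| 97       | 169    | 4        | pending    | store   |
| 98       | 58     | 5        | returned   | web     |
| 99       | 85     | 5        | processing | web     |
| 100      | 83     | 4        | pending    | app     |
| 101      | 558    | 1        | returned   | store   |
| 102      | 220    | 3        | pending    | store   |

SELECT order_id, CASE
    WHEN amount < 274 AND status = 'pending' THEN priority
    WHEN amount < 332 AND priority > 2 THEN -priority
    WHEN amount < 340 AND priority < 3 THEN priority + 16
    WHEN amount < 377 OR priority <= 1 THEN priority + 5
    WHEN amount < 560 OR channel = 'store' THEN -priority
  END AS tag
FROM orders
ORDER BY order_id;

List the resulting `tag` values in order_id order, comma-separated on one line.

6, -5, -4, 8, 6, -4, -4, 4, -5, -5, 4, 6, 3

order_id=90: amount < 377 OR priority <= 1 → 6
order_id=91: amount < 560 OR channel = 'store' → -5
order_id=92: amount < 560 OR channel = 'store' → -4
order_id=93: amount < 377 OR priority <= 1 → 8
order_id=94: amount < 377 OR priority <= 1 → 6
order_id=95: amount < 332 AND priority > 2 → -4
order_id=96: amount < 332 AND priority > 2 → -4
order_id=97: amount < 274 AND status = 'pending' → 4
order_id=98: amount < 332 AND priority > 2 → -5
order_id=99: amount < 332 AND priority > 2 → -5
order_id=100: amount < 274 AND status = 'pending' → 4
order_id=101: amount < 377 OR priority <= 1 → 6
order_id=102: amount < 274 AND status = 'pending' → 3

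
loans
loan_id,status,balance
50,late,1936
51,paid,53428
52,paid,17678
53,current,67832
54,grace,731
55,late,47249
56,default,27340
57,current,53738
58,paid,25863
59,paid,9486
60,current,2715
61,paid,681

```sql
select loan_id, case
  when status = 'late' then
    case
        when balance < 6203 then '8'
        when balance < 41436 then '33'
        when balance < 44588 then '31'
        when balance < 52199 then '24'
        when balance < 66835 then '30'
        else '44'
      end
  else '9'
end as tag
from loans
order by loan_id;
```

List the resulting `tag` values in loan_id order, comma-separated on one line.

8, 9, 9, 9, 9, 24, 9, 9, 9, 9, 9, 9

loan_id=50: status='late' → inner[balance < 6203] → 8
loan_id=51: status='paid' → outer ELSE → 9
loan_id=52: status='paid' → outer ELSE → 9
loan_id=53: status='current' → outer ELSE → 9
loan_id=54: status='grace' → outer ELSE → 9
loan_id=55: status='late' → inner[balance < 52199] → 24
loan_id=56: status='default' → outer ELSE → 9
loan_id=57: status='current' → outer ELSE → 9
loan_id=58: status='paid' → outer ELSE → 9
loan_id=59: status='paid' → outer ELSE → 9
loan_id=60: status='current' → outer ELSE → 9
loan_id=61: status='paid' → outer ELSE → 9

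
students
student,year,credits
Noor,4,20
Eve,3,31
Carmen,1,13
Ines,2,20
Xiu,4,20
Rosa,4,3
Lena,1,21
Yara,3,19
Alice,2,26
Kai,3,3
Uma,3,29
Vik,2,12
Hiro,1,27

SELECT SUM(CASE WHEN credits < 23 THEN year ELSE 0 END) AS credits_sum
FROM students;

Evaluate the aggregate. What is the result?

student=Noor: ✓ → 4
student=Eve: ✗
student=Carmen: ✓ → 1
student=Ines: ✓ → 2
student=Xiu: ✓ → 4
student=Rosa: ✓ → 4
student=Lena: ✓ → 1
student=Yara: ✓ → 3
student=Alice: ✗
student=Kai: ✓ → 3
student=Uma: ✗
student=Vik: ✓ → 2
student=Hiro: ✗
credits_sum = 4 + 1 + 2 + 4 + 4 + 1 + 3 + 3 + 2 = 24

24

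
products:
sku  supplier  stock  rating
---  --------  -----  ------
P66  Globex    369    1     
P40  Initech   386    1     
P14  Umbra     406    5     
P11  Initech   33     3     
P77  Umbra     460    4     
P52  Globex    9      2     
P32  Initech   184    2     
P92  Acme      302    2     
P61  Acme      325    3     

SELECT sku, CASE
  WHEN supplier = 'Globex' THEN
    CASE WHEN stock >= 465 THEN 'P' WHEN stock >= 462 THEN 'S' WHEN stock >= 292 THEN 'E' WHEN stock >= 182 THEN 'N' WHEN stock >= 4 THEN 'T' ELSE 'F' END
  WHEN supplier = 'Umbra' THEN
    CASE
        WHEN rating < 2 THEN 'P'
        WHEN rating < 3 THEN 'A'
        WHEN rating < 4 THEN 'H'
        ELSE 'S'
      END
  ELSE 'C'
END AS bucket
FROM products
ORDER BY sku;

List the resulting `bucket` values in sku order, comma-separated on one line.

C, S, C, C, T, C, E, S, C

sku=P11: supplier='Initech' → outer ELSE → C
sku=P14: supplier='Umbra' → inner[ELSE] → S
sku=P32: supplier='Initech' → outer ELSE → C
sku=P40: supplier='Initech' → outer ELSE → C
sku=P52: supplier='Globex' → inner[stock >= 4] → T
sku=P61: supplier='Acme' → outer ELSE → C
sku=P66: supplier='Globex' → inner[stock >= 292] → E
sku=P77: supplier='Umbra' → inner[ELSE] → S
sku=P92: supplier='Acme' → outer ELSE → C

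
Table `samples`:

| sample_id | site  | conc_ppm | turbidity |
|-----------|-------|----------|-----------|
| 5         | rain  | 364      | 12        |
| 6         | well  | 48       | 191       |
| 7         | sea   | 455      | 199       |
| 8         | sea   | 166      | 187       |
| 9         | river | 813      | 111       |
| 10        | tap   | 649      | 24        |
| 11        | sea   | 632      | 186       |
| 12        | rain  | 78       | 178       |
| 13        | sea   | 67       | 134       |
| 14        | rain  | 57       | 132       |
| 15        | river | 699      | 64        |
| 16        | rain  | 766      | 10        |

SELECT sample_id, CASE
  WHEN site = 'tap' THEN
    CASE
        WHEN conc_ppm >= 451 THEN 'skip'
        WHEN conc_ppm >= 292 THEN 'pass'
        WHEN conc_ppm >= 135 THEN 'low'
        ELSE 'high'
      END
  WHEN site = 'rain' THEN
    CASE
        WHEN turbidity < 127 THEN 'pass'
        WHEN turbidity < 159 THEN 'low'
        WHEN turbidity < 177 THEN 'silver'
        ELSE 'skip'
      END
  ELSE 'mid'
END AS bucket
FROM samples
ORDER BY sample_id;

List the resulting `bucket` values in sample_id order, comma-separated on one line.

sample_id=5: site='rain' → inner[turbidity < 127] → pass
sample_id=6: site='well' → outer ELSE → mid
sample_id=7: site='sea' → outer ELSE → mid
sample_id=8: site='sea' → outer ELSE → mid
sample_id=9: site='river' → outer ELSE → mid
sample_id=10: site='tap' → inner[conc_ppm >= 451] → skip
sample_id=11: site='sea' → outer ELSE → mid
sample_id=12: site='rain' → inner[ELSE] → skip
sample_id=13: site='sea' → outer ELSE → mid
sample_id=14: site='rain' → inner[turbidity < 159] → low
sample_id=15: site='river' → outer ELSE → mid
sample_id=16: site='rain' → inner[turbidity < 127] → pass

pass, mid, mid, mid, mid, skip, mid, skip, mid, low, mid, pass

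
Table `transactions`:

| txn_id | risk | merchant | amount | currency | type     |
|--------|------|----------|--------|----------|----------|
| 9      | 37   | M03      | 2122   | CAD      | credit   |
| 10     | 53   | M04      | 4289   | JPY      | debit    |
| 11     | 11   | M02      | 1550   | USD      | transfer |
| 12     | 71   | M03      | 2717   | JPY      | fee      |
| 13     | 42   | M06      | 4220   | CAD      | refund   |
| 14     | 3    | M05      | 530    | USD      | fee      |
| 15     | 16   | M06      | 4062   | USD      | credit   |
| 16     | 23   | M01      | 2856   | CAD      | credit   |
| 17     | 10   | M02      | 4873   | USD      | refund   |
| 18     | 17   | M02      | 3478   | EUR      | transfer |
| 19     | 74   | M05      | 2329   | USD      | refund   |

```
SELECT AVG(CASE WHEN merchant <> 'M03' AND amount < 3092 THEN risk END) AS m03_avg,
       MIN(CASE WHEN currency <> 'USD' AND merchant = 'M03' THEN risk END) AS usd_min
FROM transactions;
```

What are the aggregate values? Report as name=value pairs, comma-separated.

[m03_avg: merchant <> 'M03' AND amount < 3092]
txn_id=9: ✗
txn_id=10: ✗
txn_id=11: ✓ → 11
txn_id=12: ✗
txn_id=13: ✗
txn_id=14: ✓ → 3
txn_id=15: ✗
txn_id=16: ✓ → 23
txn_id=17: ✗
txn_id=18: ✗
txn_id=19: ✓ → 74
m03_avg = (11 + 3 + 23 + 74) / 4 = 27.75
—
[usd_min: currency <> 'USD' AND merchant = 'M03']
txn_id=9: ✓ → 37
txn_id=10: ✗
txn_id=11: ✗
txn_id=12: ✓ → 71
txn_id=13: ✗
txn_id=14: ✗
txn_id=15: ✗
txn_id=16: ✗
txn_id=17: ✗
txn_id=18: ✗
txn_id=19: ✗
usd_min = MIN(37, 71) = 37

m03_avg=27.75, usd_min=37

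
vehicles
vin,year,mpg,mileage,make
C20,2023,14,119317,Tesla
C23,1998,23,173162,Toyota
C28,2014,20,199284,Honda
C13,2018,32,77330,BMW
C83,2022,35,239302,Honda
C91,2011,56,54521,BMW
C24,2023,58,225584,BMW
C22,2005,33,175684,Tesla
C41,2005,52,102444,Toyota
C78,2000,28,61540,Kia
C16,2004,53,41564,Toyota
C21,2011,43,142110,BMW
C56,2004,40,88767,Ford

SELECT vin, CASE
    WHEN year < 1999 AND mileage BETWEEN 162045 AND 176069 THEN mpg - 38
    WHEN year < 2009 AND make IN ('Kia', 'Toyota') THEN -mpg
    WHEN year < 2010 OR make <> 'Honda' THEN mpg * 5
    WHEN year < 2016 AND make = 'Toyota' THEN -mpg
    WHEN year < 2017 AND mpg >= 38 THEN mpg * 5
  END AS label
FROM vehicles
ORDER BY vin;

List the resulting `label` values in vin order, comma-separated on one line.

160, -53, 70, 215, 165, -15, 290, NULL, -52, 200, -28, NULL, 280

vin=C13: year < 2010 OR make <> 'Honda' → 160
vin=C16: year < 2009 AND make IN ('Kia', 'Toyota') → -53
vin=C20: year < 2010 OR make <> 'Honda' → 70
vin=C21: year < 2010 OR make <> 'Honda' → 215
vin=C22: year < 2010 OR make <> 'Honda' → 165
vin=C23: year < 1999 AND mileage BETWEEN 162045 AND 176069 → -15
vin=C24: year < 2010 OR make <> 'Honda' → 290
vin=C28: (no match → NULL) → NULL
vin=C41: year < 2009 AND make IN ('Kia', 'Toyota') → -52
vin=C56: year < 2010 OR make <> 'Honda' → 200
vin=C78: year < 2009 AND make IN ('Kia', 'Toyota') → -28
vin=C83: (no match → NULL) → NULL
vin=C91: year < 2010 OR make <> 'Honda' → 280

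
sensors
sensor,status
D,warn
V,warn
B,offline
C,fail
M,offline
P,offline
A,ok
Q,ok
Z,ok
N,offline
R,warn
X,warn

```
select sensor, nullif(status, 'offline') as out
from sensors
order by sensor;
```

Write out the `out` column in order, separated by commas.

sensor=A: status=ok vs offline: differ → ok
sensor=B: status=offline vs offline: equal → NULL
sensor=C: status=fail vs offline: differ → fail
sensor=D: status=warn vs offline: differ → warn
sensor=M: status=offline vs offline: equal → NULL
sensor=N: status=offline vs offline: equal → NULL
sensor=P: status=offline vs offline: equal → NULL
sensor=Q: status=ok vs offline: differ → ok
sensor=R: status=warn vs offline: differ → warn
sensor=V: status=warn vs offline: differ → warn
sensor=X: status=warn vs offline: differ → warn
sensor=Z: status=ok vs offline: differ → ok

ok, NULL, fail, warn, NULL, NULL, NULL, ok, warn, warn, warn, ok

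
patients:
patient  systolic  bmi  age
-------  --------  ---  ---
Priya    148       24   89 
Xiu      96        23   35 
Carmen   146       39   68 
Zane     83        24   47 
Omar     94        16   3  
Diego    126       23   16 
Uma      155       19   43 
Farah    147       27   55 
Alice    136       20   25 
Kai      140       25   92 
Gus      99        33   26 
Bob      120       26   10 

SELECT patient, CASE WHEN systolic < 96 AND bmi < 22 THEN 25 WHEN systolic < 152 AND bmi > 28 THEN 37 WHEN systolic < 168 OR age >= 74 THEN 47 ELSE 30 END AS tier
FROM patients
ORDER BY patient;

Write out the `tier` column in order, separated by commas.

47, 47, 37, 47, 47, 37, 47, 25, 47, 47, 47, 47

patient=Alice: systolic < 168 OR age >= 74 → 47
patient=Bob: systolic < 168 OR age >= 74 → 47
patient=Carmen: systolic < 152 AND bmi > 28 → 37
patient=Diego: systolic < 168 OR age >= 74 → 47
patient=Farah: systolic < 168 OR age >= 74 → 47
patient=Gus: systolic < 152 AND bmi > 28 → 37
patient=Kai: systolic < 168 OR age >= 74 → 47
patient=Omar: systolic < 96 AND bmi < 22 → 25
patient=Priya: systolic < 168 OR age >= 74 → 47
patient=Uma: systolic < 168 OR age >= 74 → 47
patient=Xiu: systolic < 168 OR age >= 74 → 47
patient=Zane: systolic < 168 OR age >= 74 → 47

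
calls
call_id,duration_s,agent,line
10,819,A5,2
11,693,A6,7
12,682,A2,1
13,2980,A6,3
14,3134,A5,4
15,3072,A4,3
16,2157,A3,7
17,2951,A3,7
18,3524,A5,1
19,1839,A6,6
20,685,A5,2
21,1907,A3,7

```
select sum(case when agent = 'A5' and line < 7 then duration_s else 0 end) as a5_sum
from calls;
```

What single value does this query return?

8162

call_id=10: ✓ → 819
call_id=11: ✗
call_id=12: ✗
call_id=13: ✗
call_id=14: ✓ → 3134
call_id=15: ✗
call_id=16: ✗
call_id=17: ✗
call_id=18: ✓ → 3524
call_id=19: ✗
call_id=20: ✓ → 685
call_id=21: ✗
a5_sum = 819 + 3134 + 3524 + 685 = 8162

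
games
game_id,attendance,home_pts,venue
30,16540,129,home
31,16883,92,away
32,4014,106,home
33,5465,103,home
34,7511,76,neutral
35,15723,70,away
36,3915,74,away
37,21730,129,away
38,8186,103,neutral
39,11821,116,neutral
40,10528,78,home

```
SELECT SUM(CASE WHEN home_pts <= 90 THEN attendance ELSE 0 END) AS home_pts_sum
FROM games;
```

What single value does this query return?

game_id=30: ✗
game_id=31: ✗
game_id=32: ✗
game_id=33: ✗
game_id=34: ✓ → 7511
game_id=35: ✓ → 15723
game_id=36: ✓ → 3915
game_id=37: ✗
game_id=38: ✗
game_id=39: ✗
game_id=40: ✓ → 10528
home_pts_sum = 7511 + 15723 + 3915 + 10528 = 37677

37677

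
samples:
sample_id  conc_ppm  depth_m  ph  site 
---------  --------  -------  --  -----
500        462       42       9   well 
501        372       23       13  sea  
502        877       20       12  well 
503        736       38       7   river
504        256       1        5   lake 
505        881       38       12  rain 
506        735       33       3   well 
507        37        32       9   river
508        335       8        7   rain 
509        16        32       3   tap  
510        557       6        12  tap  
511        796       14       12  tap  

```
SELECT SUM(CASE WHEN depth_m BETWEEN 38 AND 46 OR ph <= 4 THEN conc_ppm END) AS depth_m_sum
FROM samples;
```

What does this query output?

sample_id=500: ✓ → 462
sample_id=501: ✗
sample_id=502: ✗
sample_id=503: ✓ → 736
sample_id=504: ✗
sample_id=505: ✓ → 881
sample_id=506: ✓ → 735
sample_id=507: ✗
sample_id=508: ✗
sample_id=509: ✓ → 16
sample_id=510: ✗
sample_id=511: ✗
depth_m_sum = 462 + 736 + 881 + 735 + 16 = 2830

2830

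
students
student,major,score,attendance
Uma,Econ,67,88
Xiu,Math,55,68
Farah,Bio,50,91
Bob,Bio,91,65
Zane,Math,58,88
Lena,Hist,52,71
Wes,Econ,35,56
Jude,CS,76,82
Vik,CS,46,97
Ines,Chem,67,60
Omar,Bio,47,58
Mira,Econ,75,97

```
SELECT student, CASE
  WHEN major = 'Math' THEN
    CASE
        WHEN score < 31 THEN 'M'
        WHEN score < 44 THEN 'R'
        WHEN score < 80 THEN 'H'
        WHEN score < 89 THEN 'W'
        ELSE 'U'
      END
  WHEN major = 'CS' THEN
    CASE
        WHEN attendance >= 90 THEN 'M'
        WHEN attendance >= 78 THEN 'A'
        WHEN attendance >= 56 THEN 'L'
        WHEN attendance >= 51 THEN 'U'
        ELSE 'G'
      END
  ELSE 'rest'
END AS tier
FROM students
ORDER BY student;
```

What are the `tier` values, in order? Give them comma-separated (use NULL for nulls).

rest, rest, rest, A, rest, rest, rest, rest, M, rest, H, H

student=Bob: major='Bio' → outer ELSE → rest
student=Farah: major='Bio' → outer ELSE → rest
student=Ines: major='Chem' → outer ELSE → rest
student=Jude: major='CS' → inner[attendance >= 78] → A
student=Lena: major='Hist' → outer ELSE → rest
student=Mira: major='Econ' → outer ELSE → rest
student=Omar: major='Bio' → outer ELSE → rest
student=Uma: major='Econ' → outer ELSE → rest
student=Vik: major='CS' → inner[attendance >= 90] → M
student=Wes: major='Econ' → outer ELSE → rest
student=Xiu: major='Math' → inner[score < 80] → H
student=Zane: major='Math' → inner[score < 80] → H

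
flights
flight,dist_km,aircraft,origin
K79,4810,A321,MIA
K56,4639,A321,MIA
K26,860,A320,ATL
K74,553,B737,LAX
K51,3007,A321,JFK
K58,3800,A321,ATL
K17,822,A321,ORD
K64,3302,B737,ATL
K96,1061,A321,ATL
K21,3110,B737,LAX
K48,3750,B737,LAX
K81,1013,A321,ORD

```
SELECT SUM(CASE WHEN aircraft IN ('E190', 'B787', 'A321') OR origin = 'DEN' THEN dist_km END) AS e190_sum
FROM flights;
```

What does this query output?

flight=K79: ✓ → 4810
flight=K56: ✓ → 4639
flight=K26: ✗
flight=K74: ✗
flight=K51: ✓ → 3007
flight=K58: ✓ → 3800
flight=K17: ✓ → 822
flight=K64: ✗
flight=K96: ✓ → 1061
flight=K21: ✗
flight=K48: ✗
flight=K81: ✓ → 1013
e190_sum = 4810 + 4639 + 3007 + 3800 + 822 + 1061 + 1013 = 19152

19152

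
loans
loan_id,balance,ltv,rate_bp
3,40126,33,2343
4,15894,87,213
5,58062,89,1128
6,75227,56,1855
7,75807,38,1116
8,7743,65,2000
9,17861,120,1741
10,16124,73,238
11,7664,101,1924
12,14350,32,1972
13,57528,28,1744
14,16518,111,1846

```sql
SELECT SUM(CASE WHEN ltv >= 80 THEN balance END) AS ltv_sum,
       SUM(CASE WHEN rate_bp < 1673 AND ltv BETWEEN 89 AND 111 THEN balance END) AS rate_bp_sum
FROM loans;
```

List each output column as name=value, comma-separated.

[ltv_sum: ltv >= 80]
loan_id=3: ✗
loan_id=4: ✓ → 15894
loan_id=5: ✓ → 58062
loan_id=6: ✗
loan_id=7: ✗
loan_id=8: ✗
loan_id=9: ✓ → 17861
loan_id=10: ✗
loan_id=11: ✓ → 7664
loan_id=12: ✗
loan_id=13: ✗
loan_id=14: ✓ → 16518
ltv_sum = 15894 + 58062 + 17861 + 7664 + 16518 = 115999
—
[rate_bp_sum: rate_bp < 1673 AND ltv BETWEEN 89 AND 111]
loan_id=3: ✗
loan_id=4: ✗
loan_id=5: ✓ → 58062
loan_id=6: ✗
loan_id=7: ✗
loan_id=8: ✗
loan_id=9: ✗
loan_id=10: ✗
loan_id=11: ✗
loan_id=12: ✗
loan_id=13: ✗
loan_id=14: ✗
rate_bp_sum = 58062

ltv_sum=115999, rate_bp_sum=58062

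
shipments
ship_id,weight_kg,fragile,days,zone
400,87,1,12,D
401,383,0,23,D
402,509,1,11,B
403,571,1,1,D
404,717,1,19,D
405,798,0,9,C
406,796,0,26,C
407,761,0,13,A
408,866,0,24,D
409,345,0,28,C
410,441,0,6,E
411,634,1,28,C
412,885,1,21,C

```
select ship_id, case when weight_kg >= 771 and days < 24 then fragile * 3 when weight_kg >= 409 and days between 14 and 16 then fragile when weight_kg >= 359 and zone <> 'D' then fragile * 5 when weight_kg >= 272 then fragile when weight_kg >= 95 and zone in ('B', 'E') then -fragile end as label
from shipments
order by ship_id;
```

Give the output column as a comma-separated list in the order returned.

ship_id=400: (no match → NULL) → NULL
ship_id=401: weight_kg >= 272 → 0
ship_id=402: weight_kg >= 359 and zone <> 'D' → 5
ship_id=403: weight_kg >= 272 → 1
ship_id=404: weight_kg >= 272 → 1
ship_id=405: weight_kg >= 771 and days < 24 → 0
ship_id=406: weight_kg >= 359 and zone <> 'D' → 0
ship_id=407: weight_kg >= 359 and zone <> 'D' → 0
ship_id=408: weight_kg >= 272 → 0
ship_id=409: weight_kg >= 272 → 0
ship_id=410: weight_kg >= 359 and zone <> 'D' → 0
ship_id=411: weight_kg >= 359 and zone <> 'D' → 5
ship_id=412: weight_kg >= 771 and days < 24 → 3

NULL, 0, 5, 1, 1, 0, 0, 0, 0, 0, 0, 5, 3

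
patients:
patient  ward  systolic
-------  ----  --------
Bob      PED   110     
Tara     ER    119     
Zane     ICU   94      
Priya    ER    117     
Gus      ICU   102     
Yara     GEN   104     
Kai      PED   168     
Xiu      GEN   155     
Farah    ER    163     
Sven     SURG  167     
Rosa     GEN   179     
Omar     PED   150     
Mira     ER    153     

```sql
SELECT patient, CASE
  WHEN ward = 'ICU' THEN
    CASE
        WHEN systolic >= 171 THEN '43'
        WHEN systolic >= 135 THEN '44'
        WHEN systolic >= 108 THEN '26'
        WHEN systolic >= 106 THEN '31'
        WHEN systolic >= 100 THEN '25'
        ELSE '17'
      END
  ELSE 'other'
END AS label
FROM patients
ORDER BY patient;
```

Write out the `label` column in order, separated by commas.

other, other, 25, other, other, other, other, other, other, other, other, other, 17

patient=Bob: ward='PED' → outer ELSE → other
patient=Farah: ward='ER' → outer ELSE → other
patient=Gus: ward='ICU' → inner[systolic >= 100] → 25
patient=Kai: ward='PED' → outer ELSE → other
patient=Mira: ward='ER' → outer ELSE → other
patient=Omar: ward='PED' → outer ELSE → other
patient=Priya: ward='ER' → outer ELSE → other
patient=Rosa: ward='GEN' → outer ELSE → other
patient=Sven: ward='SURG' → outer ELSE → other
patient=Tara: ward='ER' → outer ELSE → other
patient=Xiu: ward='GEN' → outer ELSE → other
patient=Yara: ward='GEN' → outer ELSE → other
patient=Zane: ward='ICU' → inner[ELSE] → 17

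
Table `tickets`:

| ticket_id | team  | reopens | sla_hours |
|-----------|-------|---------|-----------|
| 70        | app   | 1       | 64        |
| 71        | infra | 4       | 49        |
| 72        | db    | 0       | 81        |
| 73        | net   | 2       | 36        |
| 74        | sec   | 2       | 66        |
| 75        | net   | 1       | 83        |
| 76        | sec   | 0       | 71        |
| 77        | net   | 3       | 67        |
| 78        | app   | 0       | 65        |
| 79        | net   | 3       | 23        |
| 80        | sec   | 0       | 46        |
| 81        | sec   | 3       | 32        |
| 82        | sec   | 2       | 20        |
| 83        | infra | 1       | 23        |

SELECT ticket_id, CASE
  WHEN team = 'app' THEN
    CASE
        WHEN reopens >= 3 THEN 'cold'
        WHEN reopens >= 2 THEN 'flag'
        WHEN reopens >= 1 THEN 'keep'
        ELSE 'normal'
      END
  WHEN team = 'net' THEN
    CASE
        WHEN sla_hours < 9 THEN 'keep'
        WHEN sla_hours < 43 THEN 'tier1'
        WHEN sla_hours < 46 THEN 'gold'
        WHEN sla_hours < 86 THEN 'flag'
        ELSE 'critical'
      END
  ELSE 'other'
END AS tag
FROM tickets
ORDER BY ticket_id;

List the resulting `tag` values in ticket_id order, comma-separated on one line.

ticket_id=70: team='app' → inner[reopens >= 1] → keep
ticket_id=71: team='infra' → outer ELSE → other
ticket_id=72: team='db' → outer ELSE → other
ticket_id=73: team='net' → inner[sla_hours < 43] → tier1
ticket_id=74: team='sec' → outer ELSE → other
ticket_id=75: team='net' → inner[sla_hours < 86] → flag
ticket_id=76: team='sec' → outer ELSE → other
ticket_id=77: team='net' → inner[sla_hours < 86] → flag
ticket_id=78: team='app' → inner[ELSE] → normal
ticket_id=79: team='net' → inner[sla_hours < 43] → tier1
ticket_id=80: team='sec' → outer ELSE → other
ticket_id=81: team='sec' → outer ELSE → other
ticket_id=82: team='sec' → outer ELSE → other
ticket_id=83: team='infra' → outer ELSE → other

keep, other, other, tier1, other, flag, other, flag, normal, tier1, other, other, other, other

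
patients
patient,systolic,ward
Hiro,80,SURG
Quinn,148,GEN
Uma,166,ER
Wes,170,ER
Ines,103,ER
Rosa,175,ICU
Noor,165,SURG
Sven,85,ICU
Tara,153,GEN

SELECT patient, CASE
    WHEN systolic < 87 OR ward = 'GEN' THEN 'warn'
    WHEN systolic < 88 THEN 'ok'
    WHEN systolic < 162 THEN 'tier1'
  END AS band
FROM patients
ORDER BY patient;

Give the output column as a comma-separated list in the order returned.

patient=Hiro: systolic < 87 OR ward = 'GEN' → warn
patient=Ines: systolic < 162 → tier1
patient=Noor: (no match → NULL) → NULL
patient=Quinn: systolic < 87 OR ward = 'GEN' → warn
patient=Rosa: (no match → NULL) → NULL
patient=Sven: systolic < 87 OR ward = 'GEN' → warn
patient=Tara: systolic < 87 OR ward = 'GEN' → warn
patient=Uma: (no match → NULL) → NULL
patient=Wes: (no match → NULL) → NULL

warn, tier1, NULL, warn, NULL, warn, warn, NULL, NULL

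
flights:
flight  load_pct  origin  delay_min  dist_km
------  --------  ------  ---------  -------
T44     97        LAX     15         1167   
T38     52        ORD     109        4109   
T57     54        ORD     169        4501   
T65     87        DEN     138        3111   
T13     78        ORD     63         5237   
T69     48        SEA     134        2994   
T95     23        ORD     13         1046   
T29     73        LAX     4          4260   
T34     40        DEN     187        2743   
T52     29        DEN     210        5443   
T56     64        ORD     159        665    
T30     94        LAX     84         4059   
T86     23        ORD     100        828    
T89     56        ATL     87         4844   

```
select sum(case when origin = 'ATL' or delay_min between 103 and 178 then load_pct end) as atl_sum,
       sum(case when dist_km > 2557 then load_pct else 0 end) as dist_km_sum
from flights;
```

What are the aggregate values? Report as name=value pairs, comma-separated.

atl_sum=361, dist_km_sum=611

[atl_sum: origin = 'ATL' or delay_min between 103 and 178]
flight=T44: ✗
flight=T38: ✓ → 52
flight=T57: ✓ → 54
flight=T65: ✓ → 87
flight=T13: ✗
flight=T69: ✓ → 48
flight=T95: ✗
flight=T29: ✗
flight=T34: ✗
flight=T52: ✗
flight=T56: ✓ → 64
flight=T30: ✗
flight=T86: ✗
flight=T89: ✓ → 56
atl_sum = 52 + 54 + 87 + 48 + 64 + 56 = 361
—
[dist_km_sum: dist_km > 2557]
flight=T44: ✗
flight=T38: ✓ → 52
flight=T57: ✓ → 54
flight=T65: ✓ → 87
flight=T13: ✓ → 78
flight=T69: ✓ → 48
flight=T95: ✗
flight=T29: ✓ → 73
flight=T34: ✓ → 40
flight=T52: ✓ → 29
flight=T56: ✗
flight=T30: ✓ → 94
flight=T86: ✗
flight=T89: ✓ → 56
dist_km_sum = 52 + 54 + 87 + 78 + 48 + 73 + 40 + 29 + 94 + 56 = 611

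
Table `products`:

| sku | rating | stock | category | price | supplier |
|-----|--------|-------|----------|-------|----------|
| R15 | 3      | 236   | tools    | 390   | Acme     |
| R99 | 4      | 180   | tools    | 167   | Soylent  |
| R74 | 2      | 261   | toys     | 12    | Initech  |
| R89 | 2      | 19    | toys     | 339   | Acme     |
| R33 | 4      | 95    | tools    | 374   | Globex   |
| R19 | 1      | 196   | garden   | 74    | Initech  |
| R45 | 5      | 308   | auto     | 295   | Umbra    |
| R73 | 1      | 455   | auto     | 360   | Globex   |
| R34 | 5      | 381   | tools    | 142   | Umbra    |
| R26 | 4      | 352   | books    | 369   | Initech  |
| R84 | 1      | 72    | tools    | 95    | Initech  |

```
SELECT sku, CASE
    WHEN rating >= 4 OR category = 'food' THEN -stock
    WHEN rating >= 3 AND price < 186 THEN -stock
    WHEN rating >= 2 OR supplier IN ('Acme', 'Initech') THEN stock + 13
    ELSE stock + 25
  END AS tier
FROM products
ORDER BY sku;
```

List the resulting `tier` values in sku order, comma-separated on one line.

249, 209, -352, -95, -381, -308, 480, 274, 85, 32, -180

sku=R15: rating >= 2 OR supplier IN ('Acme', 'Initech') → 249
sku=R19: rating >= 2 OR supplier IN ('Acme', 'Initech') → 209
sku=R26: rating >= 4 OR category = 'food' → -352
sku=R33: rating >= 4 OR category = 'food' → -95
sku=R34: rating >= 4 OR category = 'food' → -381
sku=R45: rating >= 4 OR category = 'food' → -308
sku=R73: ELSE → 480
sku=R74: rating >= 2 OR supplier IN ('Acme', 'Initech') → 274
sku=R84: rating >= 2 OR supplier IN ('Acme', 'Initech') → 85
sku=R89: rating >= 2 OR supplier IN ('Acme', 'Initech') → 32
sku=R99: rating >= 4 OR category = 'food' → -180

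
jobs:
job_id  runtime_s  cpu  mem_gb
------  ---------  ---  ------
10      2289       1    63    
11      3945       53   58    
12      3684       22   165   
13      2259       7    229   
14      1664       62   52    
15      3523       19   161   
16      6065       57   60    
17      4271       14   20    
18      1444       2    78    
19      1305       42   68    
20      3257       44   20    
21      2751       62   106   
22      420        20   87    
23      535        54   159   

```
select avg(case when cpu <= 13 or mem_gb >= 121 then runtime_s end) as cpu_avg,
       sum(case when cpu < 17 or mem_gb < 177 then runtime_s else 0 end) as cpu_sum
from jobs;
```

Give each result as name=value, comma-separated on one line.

[cpu_avg: cpu <= 13 or mem_gb >= 121]
job_id=10: ✓ → 2289
job_id=11: ✗
job_id=12: ✓ → 3684
job_id=13: ✓ → 2259
job_id=14: ✗
job_id=15: ✓ → 3523
job_id=16: ✗
job_id=17: ✗
job_id=18: ✓ → 1444
job_id=19: ✗
job_id=20: ✗
job_id=21: ✗
job_id=22: ✗
job_id=23: ✓ → 535
cpu_avg = (2289 + 3684 + 2259 + 3523 + 1444 + 535) / 6 = 2289
—
[cpu_sum: cpu < 17 or mem_gb < 177]
job_id=10: ✓ → 2289
job_id=11: ✓ → 3945
job_id=12: ✓ → 3684
job_id=13: ✓ → 2259
job_id=14: ✓ → 1664
job_id=15: ✓ → 3523
job_id=16: ✓ → 6065
job_id=17: ✓ → 4271
job_id=18: ✓ → 1444
job_id=19: ✓ → 1305
job_id=20: ✓ → 3257
job_id=21: ✓ → 2751
job_id=22: ✓ → 420
job_id=23: ✓ → 535
cpu_sum = 2289 + 3945 + 3684 + 2259 + 1664 + 3523 + 6065 + 4271 + 1444 + 1305 + 3257 + 2751 + 420 + 535 = 37412

cpu_avg=2289, cpu_sum=37412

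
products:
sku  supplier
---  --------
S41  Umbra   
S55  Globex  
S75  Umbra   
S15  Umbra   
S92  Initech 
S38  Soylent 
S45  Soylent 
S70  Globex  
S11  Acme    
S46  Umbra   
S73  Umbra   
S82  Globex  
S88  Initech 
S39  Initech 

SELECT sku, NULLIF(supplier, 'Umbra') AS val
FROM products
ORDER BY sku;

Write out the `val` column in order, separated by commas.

sku=S11: supplier=Acme vs Umbra: differ → Acme
sku=S15: supplier=Umbra vs Umbra: equal → NULL
sku=S38: supplier=Soylent vs Umbra: differ → Soylent
sku=S39: supplier=Initech vs Umbra: differ → Initech
sku=S41: supplier=Umbra vs Umbra: equal → NULL
sku=S45: supplier=Soylent vs Umbra: differ → Soylent
sku=S46: supplier=Umbra vs Umbra: equal → NULL
sku=S55: supplier=Globex vs Umbra: differ → Globex
sku=S70: supplier=Globex vs Umbra: differ → Globex
sku=S73: supplier=Umbra vs Umbra: equal → NULL
sku=S75: supplier=Umbra vs Umbra: equal → NULL
sku=S82: supplier=Globex vs Umbra: differ → Globex
sku=S88: supplier=Initech vs Umbra: differ → Initech
sku=S92: supplier=Initech vs Umbra: differ → Initech

Acme, NULL, Soylent, Initech, NULL, Soylent, NULL, Globex, Globex, NULL, NULL, Globex, Initech, Initech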